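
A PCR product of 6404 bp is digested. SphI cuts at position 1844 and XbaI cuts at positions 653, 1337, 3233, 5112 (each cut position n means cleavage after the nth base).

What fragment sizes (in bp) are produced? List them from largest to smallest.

Combined cut positions (sorted): 653, 1337, 1844, 3233, 5112.
Linear molecule, 5 cuts → 6 fragments:
  653 − 0 = 653 bp
  1337 − 653 = 684 bp
  1844 − 1337 = 507 bp
  3233 − 1844 = 1389 bp
  5112 − 3233 = 1879 bp
  6404 − 5112 = 1292 bp
Sorted largest to smallest: 1879, 1389, 1292, 684, 653, 507 bp.

1879, 1389, 1292, 684, 653, 507 bp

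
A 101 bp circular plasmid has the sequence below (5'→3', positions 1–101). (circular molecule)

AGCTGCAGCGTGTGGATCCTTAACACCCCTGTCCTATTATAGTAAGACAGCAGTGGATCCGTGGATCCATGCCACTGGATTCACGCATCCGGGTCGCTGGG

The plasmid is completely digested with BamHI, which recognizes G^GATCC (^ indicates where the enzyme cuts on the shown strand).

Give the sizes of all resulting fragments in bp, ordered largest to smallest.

52, 41, 8 bp

BamHI sites (GGATCC) start at positions 14, 55, 63.
BamHI cuts after the first base of each site, so after positions 14, 55, 63.
Circular molecule, 3 cuts → 3 fragments:
  15–55 → 41 bp
  56–63 → 8 bp
  64–101 then 1–14 → 38 + 14 = 52 bp
Sorted largest to smallest: 52, 41, 8 bp.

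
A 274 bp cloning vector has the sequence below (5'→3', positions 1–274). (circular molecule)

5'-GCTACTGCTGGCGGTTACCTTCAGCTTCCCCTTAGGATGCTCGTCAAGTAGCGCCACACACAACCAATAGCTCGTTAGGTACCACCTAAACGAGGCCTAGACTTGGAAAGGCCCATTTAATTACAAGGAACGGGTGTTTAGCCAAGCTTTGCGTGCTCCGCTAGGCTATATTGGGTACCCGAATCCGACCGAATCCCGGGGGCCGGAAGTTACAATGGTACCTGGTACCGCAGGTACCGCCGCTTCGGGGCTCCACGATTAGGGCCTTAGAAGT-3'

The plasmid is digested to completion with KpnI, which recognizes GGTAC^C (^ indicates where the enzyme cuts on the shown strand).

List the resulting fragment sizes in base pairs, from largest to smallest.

KpnI sites (GGTACC) start at positions 78, 174, 217, 224, 233.
KpnI cuts after base 5 of each site (before the last base), so after positions 82, 178, 221, 228, 237.
Circular molecule, 5 cuts → 5 fragments:
  83–178 → 96 bp
  179–221 → 43 bp
  222–228 → 7 bp
  229–237 → 9 bp
  238–274 then 1–82 → 37 + 82 = 119 bp
Sorted largest to smallest: 119, 96, 43, 9, 7 bp.

119, 96, 43, 9, 7 bp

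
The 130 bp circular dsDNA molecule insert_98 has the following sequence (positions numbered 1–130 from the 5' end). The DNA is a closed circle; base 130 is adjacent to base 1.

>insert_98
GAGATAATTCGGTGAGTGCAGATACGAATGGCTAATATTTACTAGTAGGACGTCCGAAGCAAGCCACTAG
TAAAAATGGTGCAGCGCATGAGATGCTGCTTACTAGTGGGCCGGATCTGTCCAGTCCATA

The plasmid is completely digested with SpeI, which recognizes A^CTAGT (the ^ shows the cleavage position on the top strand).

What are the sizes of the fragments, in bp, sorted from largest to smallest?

SpeI sites (ACTAGT) start at positions 41, 66, 102.
SpeI cuts after the first base of each site, so after positions 41, 66, 102.
Circular molecule, 3 cuts → 3 fragments:
  42–66 → 25 bp
  67–102 → 36 bp
  103–130 then 1–41 → 28 + 41 = 69 bp
Sorted largest to smallest: 69, 36, 25 bp.

69, 36, 25 bp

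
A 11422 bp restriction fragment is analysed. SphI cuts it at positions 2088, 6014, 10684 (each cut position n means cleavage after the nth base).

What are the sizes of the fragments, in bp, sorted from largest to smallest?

4670, 3926, 2088, 738 bp

Linear molecule, 3 cuts → 4 fragments:
  2088 − 0 = 2088 bp
  6014 − 2088 = 3926 bp
  10684 − 6014 = 4670 bp
  11422 − 10684 = 738 bp
Sorted largest to smallest: 4670, 3926, 2088, 738 bp.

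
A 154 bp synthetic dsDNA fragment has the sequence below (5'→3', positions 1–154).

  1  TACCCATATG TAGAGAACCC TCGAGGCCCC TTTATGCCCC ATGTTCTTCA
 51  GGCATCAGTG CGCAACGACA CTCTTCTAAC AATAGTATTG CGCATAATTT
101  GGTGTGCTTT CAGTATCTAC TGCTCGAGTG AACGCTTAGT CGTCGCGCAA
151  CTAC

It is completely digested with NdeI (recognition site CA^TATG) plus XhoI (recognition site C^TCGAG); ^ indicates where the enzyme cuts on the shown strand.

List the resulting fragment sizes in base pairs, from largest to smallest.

103, 31, 14, 6 bp

The NdeI site (CATATG) starts at position 5.
NdeI cuts after base 2 of each site, so after position 6.
XhoI sites (CTCGAG) start at positions 20, 123.
XhoI cuts after the first base of each site, so after positions 20, 123.
Combined cut positions: 6, 20, 123.
Linear molecule, 3 cuts → 4 fragments:
  1–6 → 6 bp
  7–20 → 14 bp
  21–123 → 103 bp
  124–154 → 31 bp
Sorted largest to smallest: 103, 31, 14, 6 bp.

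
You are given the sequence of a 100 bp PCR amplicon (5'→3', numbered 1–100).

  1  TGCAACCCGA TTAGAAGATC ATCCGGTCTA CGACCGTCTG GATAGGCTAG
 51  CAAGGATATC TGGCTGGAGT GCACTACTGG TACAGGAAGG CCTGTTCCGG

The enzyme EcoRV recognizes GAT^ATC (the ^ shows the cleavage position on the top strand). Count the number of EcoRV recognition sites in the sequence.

GATATC occurs starting at position 55.
EcoRV cuts at 1 site.

1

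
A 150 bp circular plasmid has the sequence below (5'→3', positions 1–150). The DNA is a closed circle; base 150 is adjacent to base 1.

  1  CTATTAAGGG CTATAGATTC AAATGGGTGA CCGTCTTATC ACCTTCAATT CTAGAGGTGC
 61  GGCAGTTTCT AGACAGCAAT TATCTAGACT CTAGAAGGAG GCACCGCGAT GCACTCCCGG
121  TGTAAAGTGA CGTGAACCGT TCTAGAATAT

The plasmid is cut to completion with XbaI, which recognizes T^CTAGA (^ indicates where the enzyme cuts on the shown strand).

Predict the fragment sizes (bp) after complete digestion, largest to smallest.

59, 51, 18, 15, 7 bp

XbaI sites (TCTAGA) start at positions 50, 68, 83, 90, 141.
XbaI cuts after the first base of each site, so after positions 50, 68, 83, 90, 141.
Circular molecule, 5 cuts → 5 fragments:
  51–68 → 18 bp
  69–83 → 15 bp
  84–90 → 7 bp
  91–141 → 51 bp
  142–150 then 1–50 → 9 + 50 = 59 bp
Sorted largest to smallest: 59, 51, 18, 15, 7 bp.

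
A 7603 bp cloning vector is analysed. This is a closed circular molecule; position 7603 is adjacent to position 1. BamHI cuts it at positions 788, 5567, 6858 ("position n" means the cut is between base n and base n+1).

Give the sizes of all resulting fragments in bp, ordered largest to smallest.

4779, 1533, 1291 bp

Circular molecule, 3 cuts → 3 fragments:
  5567 − 788 = 4779 bp
  6858 − 5567 = 1291 bp
  wrap: 7603 − 6858 + 788 = 1533 bp
Sorted largest to smallest: 4779, 1533, 1291 bp.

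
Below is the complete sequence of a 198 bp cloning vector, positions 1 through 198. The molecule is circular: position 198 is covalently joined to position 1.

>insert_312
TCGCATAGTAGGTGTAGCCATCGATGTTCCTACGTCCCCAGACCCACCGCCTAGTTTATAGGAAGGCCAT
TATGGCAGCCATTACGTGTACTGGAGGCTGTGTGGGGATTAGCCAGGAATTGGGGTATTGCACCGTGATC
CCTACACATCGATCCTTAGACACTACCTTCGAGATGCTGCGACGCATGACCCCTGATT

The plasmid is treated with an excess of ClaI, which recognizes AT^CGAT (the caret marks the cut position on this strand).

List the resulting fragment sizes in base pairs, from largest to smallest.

128, 70 bp

ClaI sites (ATCGAT) start at positions 20, 148.
ClaI cuts after base 2 of each site, so after positions 21, 149.
Circular molecule, 2 cuts → 2 fragments:
  22–149 → 128 bp
  150–198 then 1–21 → 49 + 21 = 70 bp
Sorted largest to smallest: 128, 70 bp.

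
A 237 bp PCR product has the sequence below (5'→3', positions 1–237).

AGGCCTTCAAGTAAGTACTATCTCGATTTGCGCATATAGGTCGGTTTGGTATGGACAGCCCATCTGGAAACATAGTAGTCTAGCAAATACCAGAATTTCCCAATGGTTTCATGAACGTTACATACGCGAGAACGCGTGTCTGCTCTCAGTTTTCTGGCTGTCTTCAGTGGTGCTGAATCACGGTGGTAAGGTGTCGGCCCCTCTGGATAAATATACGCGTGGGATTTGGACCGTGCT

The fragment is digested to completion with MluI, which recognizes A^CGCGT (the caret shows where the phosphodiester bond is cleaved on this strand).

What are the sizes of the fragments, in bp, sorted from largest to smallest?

MluI sites (ACGCGT) start at positions 132, 215.
MluI cuts after the first base of each site, so after positions 132, 215.
Linear molecule, 2 cuts → 3 fragments:
  1–132 → 132 bp
  133–215 → 83 bp
  216–237 → 22 bp
Sorted largest to smallest: 132, 83, 22 bp.

132, 83, 22 bp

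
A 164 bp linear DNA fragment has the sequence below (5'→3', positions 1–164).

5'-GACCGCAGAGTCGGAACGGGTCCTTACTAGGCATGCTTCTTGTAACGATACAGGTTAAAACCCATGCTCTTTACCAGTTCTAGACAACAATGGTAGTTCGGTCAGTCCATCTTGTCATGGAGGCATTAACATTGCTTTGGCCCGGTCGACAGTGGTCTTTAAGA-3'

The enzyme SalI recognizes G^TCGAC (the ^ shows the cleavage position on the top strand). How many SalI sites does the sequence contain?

1

GTCGAC occurs starting at position 145.
SalI cuts at 1 site.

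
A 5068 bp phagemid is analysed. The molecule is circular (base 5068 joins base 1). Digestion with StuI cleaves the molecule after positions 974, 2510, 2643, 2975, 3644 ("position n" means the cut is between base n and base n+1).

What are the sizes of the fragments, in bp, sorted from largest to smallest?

Circular molecule, 5 cuts → 5 fragments:
  2510 − 974 = 1536 bp
  2643 − 2510 = 133 bp
  2975 − 2643 = 332 bp
  3644 − 2975 = 669 bp
  wrap: 5068 − 3644 + 974 = 2398 bp
Sorted largest to smallest: 2398, 1536, 669, 332, 133 bp.

2398, 1536, 669, 332, 133 bp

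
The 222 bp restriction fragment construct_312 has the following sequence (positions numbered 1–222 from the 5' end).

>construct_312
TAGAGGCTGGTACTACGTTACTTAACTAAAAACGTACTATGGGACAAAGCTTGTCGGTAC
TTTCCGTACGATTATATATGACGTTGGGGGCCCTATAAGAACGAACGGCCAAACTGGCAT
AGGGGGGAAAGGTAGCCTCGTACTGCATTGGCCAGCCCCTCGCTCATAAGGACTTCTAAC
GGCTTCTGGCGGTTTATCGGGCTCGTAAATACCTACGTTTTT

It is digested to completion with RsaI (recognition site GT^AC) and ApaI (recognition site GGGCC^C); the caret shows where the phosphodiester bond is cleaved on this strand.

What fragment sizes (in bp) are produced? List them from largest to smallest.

RsaI sites (GTAC) start at positions 10, 34, 57, 66, 140.
RsaI cuts after base 2 of each site, so after positions 11, 35, 58, 67, 141.
The ApaI site (GGGCCC) starts at position 88.
ApaI cuts after base 5 of each site (before the last base), so after position 92.
Combined cut positions: 11, 35, 58, 67, 92, 141.
Linear molecule, 6 cuts → 7 fragments:
  1–11 → 11 bp
  12–35 → 24 bp
  36–58 → 23 bp
  59–67 → 9 bp
  68–92 → 25 bp
  93–141 → 49 bp
  142–222 → 81 bp
Sorted largest to smallest: 81, 49, 25, 24, 23, 11, 9 bp.

81, 49, 25, 24, 23, 11, 9 bp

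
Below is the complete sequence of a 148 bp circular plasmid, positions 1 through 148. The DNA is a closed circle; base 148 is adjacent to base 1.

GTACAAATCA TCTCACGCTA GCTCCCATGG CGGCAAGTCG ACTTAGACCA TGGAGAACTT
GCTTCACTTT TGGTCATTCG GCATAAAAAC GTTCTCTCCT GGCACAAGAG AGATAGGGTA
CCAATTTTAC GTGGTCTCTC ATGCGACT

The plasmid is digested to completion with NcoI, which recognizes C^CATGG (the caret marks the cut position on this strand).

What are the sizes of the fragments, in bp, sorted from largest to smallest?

NcoI sites (CCATGG) start at positions 25, 48.
NcoI cuts after the first base of each site, so after positions 25, 48.
Circular molecule, 2 cuts → 2 fragments:
  26–48 → 23 bp
  49–148 then 1–25 → 100 + 25 = 125 bp
Sorted largest to smallest: 125, 23 bp.

125, 23 bp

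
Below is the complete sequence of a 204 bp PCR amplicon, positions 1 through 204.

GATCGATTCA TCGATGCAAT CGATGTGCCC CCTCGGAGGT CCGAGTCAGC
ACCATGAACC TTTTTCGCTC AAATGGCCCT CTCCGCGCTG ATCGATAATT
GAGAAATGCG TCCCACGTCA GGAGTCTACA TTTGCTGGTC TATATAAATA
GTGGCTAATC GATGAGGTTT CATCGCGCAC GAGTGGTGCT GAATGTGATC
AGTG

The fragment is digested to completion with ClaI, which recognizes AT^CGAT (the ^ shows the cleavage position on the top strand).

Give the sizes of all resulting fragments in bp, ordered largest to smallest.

72, 67, 45, 9, 8, 3 bp

ClaI sites (ATCGAT) start at positions 2, 10, 19, 91, 158.
ClaI cuts after base 2 of each site, so after positions 3, 11, 20, 92, 159.
Linear molecule, 5 cuts → 6 fragments:
  1–3 → 3 bp
  4–11 → 8 bp
  12–20 → 9 bp
  21–92 → 72 bp
  93–159 → 67 bp
  160–204 → 45 bp
Sorted largest to smallest: 72, 67, 45, 9, 8, 3 bp.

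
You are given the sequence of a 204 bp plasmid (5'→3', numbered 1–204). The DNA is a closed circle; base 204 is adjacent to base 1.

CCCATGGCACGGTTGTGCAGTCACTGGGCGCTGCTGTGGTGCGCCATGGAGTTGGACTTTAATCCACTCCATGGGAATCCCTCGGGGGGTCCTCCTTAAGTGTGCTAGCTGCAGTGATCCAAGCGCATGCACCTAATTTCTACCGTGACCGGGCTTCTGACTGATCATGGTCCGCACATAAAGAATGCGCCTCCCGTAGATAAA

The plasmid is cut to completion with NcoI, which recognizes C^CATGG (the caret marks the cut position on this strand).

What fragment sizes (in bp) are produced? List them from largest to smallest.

137, 42, 25 bp

NcoI sites (CCATGG) start at positions 2, 44, 69.
NcoI cuts after the first base of each site, so after positions 2, 44, 69.
Circular molecule, 3 cuts → 3 fragments:
  3–44 → 42 bp
  45–69 → 25 bp
  70–204 then 1–2 → 135 + 2 = 137 bp
Sorted largest to smallest: 137, 42, 25 bp.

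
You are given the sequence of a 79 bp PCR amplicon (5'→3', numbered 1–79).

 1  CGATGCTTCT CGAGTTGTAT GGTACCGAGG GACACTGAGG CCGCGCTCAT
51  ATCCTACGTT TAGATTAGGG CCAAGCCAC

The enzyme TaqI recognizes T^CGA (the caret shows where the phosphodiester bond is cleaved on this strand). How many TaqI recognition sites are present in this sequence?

TCGA occurs starting at position 10.
TaqI cuts at 1 site.

1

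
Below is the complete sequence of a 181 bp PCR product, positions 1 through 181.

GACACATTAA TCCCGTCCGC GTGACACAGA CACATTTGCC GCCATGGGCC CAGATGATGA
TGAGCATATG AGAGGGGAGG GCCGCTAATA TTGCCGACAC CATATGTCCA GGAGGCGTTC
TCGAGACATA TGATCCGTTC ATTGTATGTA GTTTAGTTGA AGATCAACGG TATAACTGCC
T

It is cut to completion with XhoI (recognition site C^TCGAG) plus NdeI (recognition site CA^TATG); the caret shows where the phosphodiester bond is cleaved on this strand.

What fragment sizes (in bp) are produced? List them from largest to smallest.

66, 53, 36, 18, 8 bp

The XhoI site (CTCGAG) starts at position 120.
XhoI cuts after the first base of each site, so after position 120.
NdeI sites (CATATG) start at positions 65, 101, 127.
NdeI cuts after base 2 of each site, so after positions 66, 102, 128.
Combined cut positions: 66, 102, 120, 128.
Linear molecule, 4 cuts → 5 fragments:
  1–66 → 66 bp
  67–102 → 36 bp
  103–120 → 18 bp
  121–128 → 8 bp
  129–181 → 53 bp
Sorted largest to smallest: 66, 53, 36, 18, 8 bp.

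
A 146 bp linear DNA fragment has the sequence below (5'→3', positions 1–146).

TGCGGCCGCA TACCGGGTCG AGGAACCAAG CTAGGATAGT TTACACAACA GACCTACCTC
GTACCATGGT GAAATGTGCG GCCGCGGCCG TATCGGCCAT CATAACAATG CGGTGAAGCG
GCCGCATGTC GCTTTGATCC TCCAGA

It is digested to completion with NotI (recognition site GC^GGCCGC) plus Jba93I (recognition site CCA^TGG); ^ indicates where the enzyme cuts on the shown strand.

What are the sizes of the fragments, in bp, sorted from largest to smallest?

NotI sites (GCGGCCGC) start at positions 2, 78, 118.
NotI cuts after base 2 of each site, so after positions 3, 79, 119.
The Jba93I site (CCATGG) starts at position 64.
Jba93I cuts after base 3 of each site, so after position 66.
Combined cut positions: 3, 66, 79, 119.
Linear molecule, 4 cuts → 5 fragments:
  1–3 → 3 bp
  4–66 → 63 bp
  67–79 → 13 bp
  80–119 → 40 bp
  120–146 → 27 bp
Sorted largest to smallest: 63, 40, 27, 13, 3 bp.

63, 40, 27, 13, 3 bp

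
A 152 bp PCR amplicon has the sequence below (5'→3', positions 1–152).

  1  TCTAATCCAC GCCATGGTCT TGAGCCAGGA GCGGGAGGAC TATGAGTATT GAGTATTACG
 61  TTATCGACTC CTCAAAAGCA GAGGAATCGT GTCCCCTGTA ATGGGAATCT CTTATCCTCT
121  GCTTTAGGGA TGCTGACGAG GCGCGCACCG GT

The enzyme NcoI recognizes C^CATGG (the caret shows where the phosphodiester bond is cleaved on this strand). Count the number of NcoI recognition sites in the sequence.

1

CCATGG occurs starting at position 12.
NcoI cuts at 1 site.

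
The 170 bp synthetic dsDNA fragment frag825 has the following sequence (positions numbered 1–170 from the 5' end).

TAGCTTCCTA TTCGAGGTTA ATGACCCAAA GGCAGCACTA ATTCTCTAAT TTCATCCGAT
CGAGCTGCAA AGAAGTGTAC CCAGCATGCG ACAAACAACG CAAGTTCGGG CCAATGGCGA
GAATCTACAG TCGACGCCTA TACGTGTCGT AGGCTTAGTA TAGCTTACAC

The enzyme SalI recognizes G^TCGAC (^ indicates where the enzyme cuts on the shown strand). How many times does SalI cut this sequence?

1

GTCGAC occurs starting at position 130.
SalI cuts at 1 site.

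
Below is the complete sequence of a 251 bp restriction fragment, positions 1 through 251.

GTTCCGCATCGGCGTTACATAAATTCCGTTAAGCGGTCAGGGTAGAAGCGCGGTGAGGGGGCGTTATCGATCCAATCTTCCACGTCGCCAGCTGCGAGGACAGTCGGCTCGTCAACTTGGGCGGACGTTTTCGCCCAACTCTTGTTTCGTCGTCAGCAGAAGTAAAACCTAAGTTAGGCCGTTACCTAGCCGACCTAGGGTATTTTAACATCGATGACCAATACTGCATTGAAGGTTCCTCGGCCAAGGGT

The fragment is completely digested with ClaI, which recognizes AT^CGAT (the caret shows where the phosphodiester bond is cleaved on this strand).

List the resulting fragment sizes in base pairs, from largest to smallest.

144, 67, 40 bp

ClaI sites (ATCGAT) start at positions 66, 210.
ClaI cuts after base 2 of each site, so after positions 67, 211.
Linear molecule, 2 cuts → 3 fragments:
  1–67 → 67 bp
  68–211 → 144 bp
  212–251 → 40 bp
Sorted largest to smallest: 144, 67, 40 bp.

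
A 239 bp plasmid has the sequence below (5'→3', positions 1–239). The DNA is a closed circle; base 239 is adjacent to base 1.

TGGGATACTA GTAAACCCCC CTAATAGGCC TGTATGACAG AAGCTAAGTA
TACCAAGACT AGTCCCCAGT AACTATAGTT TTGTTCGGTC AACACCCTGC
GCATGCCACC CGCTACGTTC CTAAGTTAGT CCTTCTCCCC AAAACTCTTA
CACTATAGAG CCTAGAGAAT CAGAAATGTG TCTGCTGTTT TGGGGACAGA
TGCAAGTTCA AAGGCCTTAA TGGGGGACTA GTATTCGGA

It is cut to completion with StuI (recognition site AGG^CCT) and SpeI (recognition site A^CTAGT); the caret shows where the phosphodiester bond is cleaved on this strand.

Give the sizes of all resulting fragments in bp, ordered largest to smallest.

StuI sites (AGGCCT) start at positions 26, 212.
StuI cuts after base 3 of each site, so after positions 28, 214.
SpeI sites (ACTAGT) start at positions 7, 58, 227.
SpeI cuts after the first base of each site, so after positions 7, 58, 227.
Combined cut positions: 7, 28, 58, 214, 227.
Circular molecule, 5 cuts → 5 fragments:
  8–28 → 21 bp
  29–58 → 30 bp
  59–214 → 156 bp
  215–227 → 13 bp
  228–239 then 1–7 → 12 + 7 = 19 bp
Sorted largest to smallest: 156, 30, 21, 19, 13 bp.

156, 30, 21, 19, 13 bp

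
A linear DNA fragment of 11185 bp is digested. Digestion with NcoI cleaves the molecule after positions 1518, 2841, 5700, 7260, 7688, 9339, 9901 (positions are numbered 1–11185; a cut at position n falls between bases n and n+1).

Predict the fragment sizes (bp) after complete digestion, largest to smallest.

2859, 1651, 1560, 1518, 1323, 1284, 562, 428 bp

Linear molecule, 7 cuts → 8 fragments:
  1518 − 0 = 1518 bp
  2841 − 1518 = 1323 bp
  5700 − 2841 = 2859 bp
  7260 − 5700 = 1560 bp
  7688 − 7260 = 428 bp
  9339 − 7688 = 1651 bp
  9901 − 9339 = 562 bp
  11185 − 9901 = 1284 bp
Sorted largest to smallest: 2859, 1651, 1560, 1518, 1323, 1284, 562, 428 bp.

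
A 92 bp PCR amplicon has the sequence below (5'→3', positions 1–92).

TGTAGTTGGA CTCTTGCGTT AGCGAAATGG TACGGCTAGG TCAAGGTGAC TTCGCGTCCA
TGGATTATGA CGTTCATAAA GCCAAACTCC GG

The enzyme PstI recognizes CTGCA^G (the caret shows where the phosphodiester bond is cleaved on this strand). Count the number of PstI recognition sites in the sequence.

No occurrence of CTGCAG is present in the sequence.
PstI does not cut: 0 sites.

0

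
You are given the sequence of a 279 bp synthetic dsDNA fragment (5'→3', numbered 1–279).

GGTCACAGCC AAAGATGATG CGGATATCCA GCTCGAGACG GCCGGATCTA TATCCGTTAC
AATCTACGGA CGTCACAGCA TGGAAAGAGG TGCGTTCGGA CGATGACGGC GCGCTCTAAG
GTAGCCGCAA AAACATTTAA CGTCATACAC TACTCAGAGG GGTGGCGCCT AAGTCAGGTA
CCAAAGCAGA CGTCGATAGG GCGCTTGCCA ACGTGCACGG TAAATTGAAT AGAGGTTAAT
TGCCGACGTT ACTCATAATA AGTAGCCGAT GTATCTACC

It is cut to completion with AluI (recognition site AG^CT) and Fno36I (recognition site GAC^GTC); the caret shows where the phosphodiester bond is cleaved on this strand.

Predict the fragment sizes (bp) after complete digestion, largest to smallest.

120, 88, 40, 31 bp

The AluI site (AGCT) starts at position 30.
AluI cuts after base 2 of each site, so after position 31.
Fno36I sites (GACGTC) start at positions 69, 189.
Fno36I cuts after base 3 of each site, so after positions 71, 191.
Combined cut positions: 31, 71, 191.
Linear molecule, 3 cuts → 4 fragments:
  1–31 → 31 bp
  32–71 → 40 bp
  72–191 → 120 bp
  192–279 → 88 bp
Sorted largest to smallest: 120, 88, 40, 31 bp.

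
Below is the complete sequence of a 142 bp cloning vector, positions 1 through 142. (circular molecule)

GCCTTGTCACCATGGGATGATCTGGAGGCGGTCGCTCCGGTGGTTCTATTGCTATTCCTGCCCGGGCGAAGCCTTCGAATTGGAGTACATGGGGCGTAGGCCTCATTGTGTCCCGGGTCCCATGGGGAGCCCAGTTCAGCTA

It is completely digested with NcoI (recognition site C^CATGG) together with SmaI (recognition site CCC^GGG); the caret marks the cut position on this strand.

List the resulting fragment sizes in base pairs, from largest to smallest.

53, 51, 32, 6 bp

NcoI sites (CCATGG) start at positions 10, 120.
NcoI cuts after the first base of each site, so after positions 10, 120.
SmaI sites (CCCGGG) start at positions 61, 112.
SmaI cuts after base 3 of each site, so after positions 63, 114.
Combined cut positions: 10, 63, 114, 120.
Circular molecule, 4 cuts → 4 fragments:
  11–63 → 53 bp
  64–114 → 51 bp
  115–120 → 6 bp
  121–142 then 1–10 → 22 + 10 = 32 bp
Sorted largest to smallest: 53, 51, 32, 6 bp.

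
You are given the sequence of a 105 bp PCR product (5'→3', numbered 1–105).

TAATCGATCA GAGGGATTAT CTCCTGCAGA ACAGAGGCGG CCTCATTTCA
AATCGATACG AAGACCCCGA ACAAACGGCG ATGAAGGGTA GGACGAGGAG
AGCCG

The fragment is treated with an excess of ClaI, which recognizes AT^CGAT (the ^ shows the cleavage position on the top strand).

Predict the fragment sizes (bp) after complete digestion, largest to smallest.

ClaI sites (ATCGAT) start at positions 3, 52.
ClaI cuts after base 2 of each site, so after positions 4, 53.
Linear molecule, 2 cuts → 3 fragments:
  1–4 → 4 bp
  5–53 → 49 bp
  54–105 → 52 bp
Sorted largest to smallest: 52, 49, 4 bp.

52, 49, 4 bp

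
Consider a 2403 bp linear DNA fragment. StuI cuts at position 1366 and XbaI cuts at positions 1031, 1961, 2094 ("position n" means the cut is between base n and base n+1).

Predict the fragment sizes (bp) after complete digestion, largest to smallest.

1031, 595, 335, 309, 133 bp

Combined cut positions (sorted): 1031, 1366, 1961, 2094.
Linear molecule, 4 cuts → 5 fragments:
  1031 − 0 = 1031 bp
  1366 − 1031 = 335 bp
  1961 − 1366 = 595 bp
  2094 − 1961 = 133 bp
  2403 − 2094 = 309 bp
Sorted largest to smallest: 1031, 595, 335, 309, 133 bp.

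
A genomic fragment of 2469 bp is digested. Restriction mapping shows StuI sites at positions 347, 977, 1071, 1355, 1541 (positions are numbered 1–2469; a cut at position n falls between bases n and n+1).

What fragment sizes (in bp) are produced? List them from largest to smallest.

928, 630, 347, 284, 186, 94 bp

Linear molecule, 5 cuts → 6 fragments:
  347 − 0 = 347 bp
  977 − 347 = 630 bp
  1071 − 977 = 94 bp
  1355 − 1071 = 284 bp
  1541 − 1355 = 186 bp
  2469 − 1541 = 928 bp
Sorted largest to smallest: 928, 630, 347, 284, 186, 94 bp.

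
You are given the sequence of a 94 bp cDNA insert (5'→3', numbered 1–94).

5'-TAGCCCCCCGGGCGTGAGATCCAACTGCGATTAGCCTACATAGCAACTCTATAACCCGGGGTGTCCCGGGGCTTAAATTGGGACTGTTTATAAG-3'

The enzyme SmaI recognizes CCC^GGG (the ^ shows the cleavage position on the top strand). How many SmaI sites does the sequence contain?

3

CCCGGG occurs starting at positions 7, 55, 65.
SmaI cuts at 3 sites.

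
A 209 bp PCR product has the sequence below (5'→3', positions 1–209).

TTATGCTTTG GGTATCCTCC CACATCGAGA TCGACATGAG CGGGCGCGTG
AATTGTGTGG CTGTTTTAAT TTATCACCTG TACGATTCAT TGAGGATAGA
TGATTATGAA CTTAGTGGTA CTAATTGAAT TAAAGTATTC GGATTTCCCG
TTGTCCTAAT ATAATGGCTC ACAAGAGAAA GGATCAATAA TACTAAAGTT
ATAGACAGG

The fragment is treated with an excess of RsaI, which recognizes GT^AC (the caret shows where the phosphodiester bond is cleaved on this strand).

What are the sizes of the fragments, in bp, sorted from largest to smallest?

RsaI sites (GTAC) start at positions 80, 118.
RsaI cuts after base 2 of each site, so after positions 81, 119.
Linear molecule, 2 cuts → 3 fragments:
  1–81 → 81 bp
  82–119 → 38 bp
  120–209 → 90 bp
Sorted largest to smallest: 90, 81, 38 bp.

90, 81, 38 bp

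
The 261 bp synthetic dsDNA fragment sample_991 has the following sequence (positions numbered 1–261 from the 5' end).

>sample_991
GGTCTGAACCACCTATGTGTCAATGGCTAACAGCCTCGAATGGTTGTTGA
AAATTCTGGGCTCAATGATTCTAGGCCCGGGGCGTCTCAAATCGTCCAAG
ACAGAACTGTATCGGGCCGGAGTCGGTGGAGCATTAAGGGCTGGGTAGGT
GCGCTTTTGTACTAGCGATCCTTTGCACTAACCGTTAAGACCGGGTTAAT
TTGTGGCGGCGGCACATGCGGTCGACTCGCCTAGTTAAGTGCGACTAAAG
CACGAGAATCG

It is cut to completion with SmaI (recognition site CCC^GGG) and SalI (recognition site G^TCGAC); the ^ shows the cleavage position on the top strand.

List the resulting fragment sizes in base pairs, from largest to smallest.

143, 78, 40 bp

The SmaI site (CCCGGG) starts at position 76.
SmaI cuts after base 3 of each site, so after position 78.
The SalI site (GTCGAC) starts at position 221.
SalI cuts after the first base of each site, so after position 221.
Combined cut positions: 78, 221.
Linear molecule, 2 cuts → 3 fragments:
  1–78 → 78 bp
  79–221 → 143 bp
  222–261 → 40 bp
Sorted largest to smallest: 143, 78, 40 bp.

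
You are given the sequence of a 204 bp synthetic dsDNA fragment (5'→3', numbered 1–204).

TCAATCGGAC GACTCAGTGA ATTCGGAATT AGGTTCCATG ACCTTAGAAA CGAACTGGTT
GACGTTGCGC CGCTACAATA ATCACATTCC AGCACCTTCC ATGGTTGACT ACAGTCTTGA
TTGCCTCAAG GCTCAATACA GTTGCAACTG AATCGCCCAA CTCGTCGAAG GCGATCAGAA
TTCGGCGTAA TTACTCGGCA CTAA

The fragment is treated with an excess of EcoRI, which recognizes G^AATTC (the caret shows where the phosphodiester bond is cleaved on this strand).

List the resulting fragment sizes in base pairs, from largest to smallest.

EcoRI sites (GAATTC) start at positions 19, 178.
EcoRI cuts after the first base of each site, so after positions 19, 178.
Linear molecule, 2 cuts → 3 fragments:
  1–19 → 19 bp
  20–178 → 159 bp
  179–204 → 26 bp
Sorted largest to smallest: 159, 26, 19 bp.

159, 26, 19 bp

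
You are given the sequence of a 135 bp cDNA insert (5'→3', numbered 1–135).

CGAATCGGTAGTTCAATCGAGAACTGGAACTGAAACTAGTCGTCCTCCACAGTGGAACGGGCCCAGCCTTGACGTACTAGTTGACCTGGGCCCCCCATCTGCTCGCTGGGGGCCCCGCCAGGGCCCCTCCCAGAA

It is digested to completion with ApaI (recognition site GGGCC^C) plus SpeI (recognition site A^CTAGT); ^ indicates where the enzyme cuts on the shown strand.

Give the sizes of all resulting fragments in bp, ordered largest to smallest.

35, 28, 22, 16, 13, 11, 10 bp

ApaI sites (GGGCCC) start at positions 59, 88, 110, 121.
ApaI cuts after base 5 of each site (before the last base), so after positions 63, 92, 114, 125.
SpeI sites (ACTAGT) start at positions 35, 76.
SpeI cuts after the first base of each site, so after positions 35, 76.
Combined cut positions: 35, 63, 76, 92, 114, 125.
Linear molecule, 6 cuts → 7 fragments:
  1–35 → 35 bp
  36–63 → 28 bp
  64–76 → 13 bp
  77–92 → 16 bp
  93–114 → 22 bp
  115–125 → 11 bp
  126–135 → 10 bp
Sorted largest to smallest: 35, 28, 22, 16, 13, 11, 10 bp.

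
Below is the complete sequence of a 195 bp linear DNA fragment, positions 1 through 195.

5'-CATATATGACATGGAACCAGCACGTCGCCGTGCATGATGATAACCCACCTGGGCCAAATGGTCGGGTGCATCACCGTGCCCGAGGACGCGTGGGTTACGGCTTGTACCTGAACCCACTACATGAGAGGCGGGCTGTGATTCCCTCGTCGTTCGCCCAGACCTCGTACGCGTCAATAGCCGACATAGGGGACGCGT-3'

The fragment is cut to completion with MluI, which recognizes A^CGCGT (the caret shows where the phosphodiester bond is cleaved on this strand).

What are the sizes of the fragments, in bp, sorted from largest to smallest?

86, 80, 24, 5 bp

MluI sites (ACGCGT) start at positions 86, 166, 190.
MluI cuts after the first base of each site, so after positions 86, 166, 190.
Linear molecule, 3 cuts → 4 fragments:
  1–86 → 86 bp
  87–166 → 80 bp
  167–190 → 24 bp
  191–195 → 5 bp
Sorted largest to smallest: 86, 80, 24, 5 bp.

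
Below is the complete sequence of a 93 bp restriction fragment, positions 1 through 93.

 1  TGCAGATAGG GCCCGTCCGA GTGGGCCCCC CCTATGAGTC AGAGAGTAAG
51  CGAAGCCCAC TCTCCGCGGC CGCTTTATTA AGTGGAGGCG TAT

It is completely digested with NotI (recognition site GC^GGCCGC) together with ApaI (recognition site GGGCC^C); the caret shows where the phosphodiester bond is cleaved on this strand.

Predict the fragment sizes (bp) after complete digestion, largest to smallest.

40, 26, 14, 13 bp

The NotI site (GCGGCCGC) starts at position 66.
NotI cuts after base 2 of each site, so after position 67.
ApaI sites (GGGCCC) start at positions 9, 23.
ApaI cuts after base 5 of each site (before the last base), so after positions 13, 27.
Combined cut positions: 13, 27, 67.
Linear molecule, 3 cuts → 4 fragments:
  1–13 → 13 bp
  14–27 → 14 bp
  28–67 → 40 bp
  68–93 → 26 bp
Sorted largest to smallest: 40, 26, 14, 13 bp.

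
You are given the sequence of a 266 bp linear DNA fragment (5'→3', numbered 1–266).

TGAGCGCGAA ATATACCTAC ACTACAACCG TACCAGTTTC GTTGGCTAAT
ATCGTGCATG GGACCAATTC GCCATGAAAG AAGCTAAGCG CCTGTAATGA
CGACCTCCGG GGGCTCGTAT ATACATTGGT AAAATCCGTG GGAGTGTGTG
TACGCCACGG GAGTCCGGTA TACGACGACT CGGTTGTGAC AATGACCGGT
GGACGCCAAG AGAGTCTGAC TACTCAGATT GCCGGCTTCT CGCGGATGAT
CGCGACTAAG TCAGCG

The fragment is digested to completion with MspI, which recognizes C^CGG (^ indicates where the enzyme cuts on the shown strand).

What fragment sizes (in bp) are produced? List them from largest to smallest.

107, 58, 36, 34, 31 bp

MspI sites (CCGG) start at positions 107, 165, 196, 232.
MspI cuts after the first base of each site, so after positions 107, 165, 196, 232.
Linear molecule, 4 cuts → 5 fragments:
  1–107 → 107 bp
  108–165 → 58 bp
  166–196 → 31 bp
  197–232 → 36 bp
  233–266 → 34 bp
Sorted largest to smallest: 107, 58, 36, 34, 31 bp.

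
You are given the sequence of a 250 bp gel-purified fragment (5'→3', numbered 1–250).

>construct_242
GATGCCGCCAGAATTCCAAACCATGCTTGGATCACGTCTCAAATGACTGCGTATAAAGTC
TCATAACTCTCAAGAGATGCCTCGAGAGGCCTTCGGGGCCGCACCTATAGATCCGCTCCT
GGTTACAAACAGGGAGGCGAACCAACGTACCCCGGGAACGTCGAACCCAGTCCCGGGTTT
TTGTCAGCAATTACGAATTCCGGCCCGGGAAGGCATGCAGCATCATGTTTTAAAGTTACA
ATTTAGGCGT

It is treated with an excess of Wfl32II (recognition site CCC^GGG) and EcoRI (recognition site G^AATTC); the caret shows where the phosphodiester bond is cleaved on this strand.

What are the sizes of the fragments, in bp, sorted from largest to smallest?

Wfl32II sites (CCCGGG) start at positions 151, 172, 204.
Wfl32II cuts after base 3 of each site, so after positions 153, 174, 206.
EcoRI sites (GAATTC) start at positions 11, 195.
EcoRI cuts after the first base of each site, so after positions 11, 195.
Combined cut positions: 11, 153, 174, 195, 206.
Linear molecule, 5 cuts → 6 fragments:
  1–11 → 11 bp
  12–153 → 142 bp
  154–174 → 21 bp
  175–195 → 21 bp
  196–206 → 11 bp
  207–250 → 44 bp
Sorted largest to smallest: 142, 44, 21, 21, 11, 11 bp.

142, 44, 21, 21, 11, 11 bp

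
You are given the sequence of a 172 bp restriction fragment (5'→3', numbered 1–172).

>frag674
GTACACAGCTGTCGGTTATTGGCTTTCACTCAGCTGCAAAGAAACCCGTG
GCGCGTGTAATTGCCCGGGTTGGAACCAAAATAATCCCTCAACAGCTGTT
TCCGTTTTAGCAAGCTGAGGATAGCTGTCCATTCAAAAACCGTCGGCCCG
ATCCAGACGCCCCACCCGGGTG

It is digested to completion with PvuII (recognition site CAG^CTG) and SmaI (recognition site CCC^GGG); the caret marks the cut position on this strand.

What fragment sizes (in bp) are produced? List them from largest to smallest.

PvuII sites (CAGCTG) start at positions 6, 31, 93.
PvuII cuts after base 3 of each site, so after positions 8, 33, 95.
SmaI sites (CCCGGG) start at positions 64, 165.
SmaI cuts after base 3 of each site, so after positions 66, 167.
Combined cut positions: 8, 33, 66, 95, 167.
Linear molecule, 5 cuts → 6 fragments:
  1–8 → 8 bp
  9–33 → 25 bp
  34–66 → 33 bp
  67–95 → 29 bp
  96–167 → 72 bp
  168–172 → 5 bp
Sorted largest to smallest: 72, 33, 29, 25, 8, 5 bp.

72, 33, 29, 25, 8, 5 bp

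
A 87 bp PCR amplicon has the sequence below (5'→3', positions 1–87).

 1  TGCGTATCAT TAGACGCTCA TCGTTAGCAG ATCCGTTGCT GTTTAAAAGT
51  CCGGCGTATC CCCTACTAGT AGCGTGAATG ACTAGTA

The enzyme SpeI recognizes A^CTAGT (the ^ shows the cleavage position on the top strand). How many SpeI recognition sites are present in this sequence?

ACTAGT occurs starting at positions 65, 81.
SpeI cuts at 2 sites.

2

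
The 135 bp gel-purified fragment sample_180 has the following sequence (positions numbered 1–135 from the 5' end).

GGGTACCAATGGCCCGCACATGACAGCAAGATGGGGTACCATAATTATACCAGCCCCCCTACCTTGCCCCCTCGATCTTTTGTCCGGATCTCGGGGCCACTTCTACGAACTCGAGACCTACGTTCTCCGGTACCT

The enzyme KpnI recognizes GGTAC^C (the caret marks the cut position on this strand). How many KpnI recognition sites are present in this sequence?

3

GGTACC occurs starting at positions 2, 35, 129.
KpnI cuts at 3 sites.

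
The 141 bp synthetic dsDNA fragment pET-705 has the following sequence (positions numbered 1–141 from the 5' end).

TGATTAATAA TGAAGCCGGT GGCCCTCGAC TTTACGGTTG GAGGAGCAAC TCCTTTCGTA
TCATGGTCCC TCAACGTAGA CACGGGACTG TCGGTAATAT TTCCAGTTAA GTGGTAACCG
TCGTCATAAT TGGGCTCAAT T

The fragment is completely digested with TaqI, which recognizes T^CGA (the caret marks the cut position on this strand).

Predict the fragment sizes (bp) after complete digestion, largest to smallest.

115, 26 bp

The TaqI site (TCGA) starts at position 26.
TaqI cuts after the first base of each site, so after position 26.
Linear molecule, 1 cut → 2 fragments:
  1–26 → 26 bp
  27–141 → 115 bp
Sorted largest to smallest: 115, 26 bp.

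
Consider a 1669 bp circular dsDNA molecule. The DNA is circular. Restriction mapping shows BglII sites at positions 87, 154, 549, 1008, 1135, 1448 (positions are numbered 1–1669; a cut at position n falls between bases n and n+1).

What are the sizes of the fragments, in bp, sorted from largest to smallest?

Circular molecule, 6 cuts → 6 fragments:
  154 − 87 = 67 bp
  549 − 154 = 395 bp
  1008 − 549 = 459 bp
  1135 − 1008 = 127 bp
  1448 − 1135 = 313 bp
  wrap: 1669 − 1448 + 87 = 308 bp
Sorted largest to smallest: 459, 395, 313, 308, 127, 67 bp.

459, 395, 313, 308, 127, 67 bp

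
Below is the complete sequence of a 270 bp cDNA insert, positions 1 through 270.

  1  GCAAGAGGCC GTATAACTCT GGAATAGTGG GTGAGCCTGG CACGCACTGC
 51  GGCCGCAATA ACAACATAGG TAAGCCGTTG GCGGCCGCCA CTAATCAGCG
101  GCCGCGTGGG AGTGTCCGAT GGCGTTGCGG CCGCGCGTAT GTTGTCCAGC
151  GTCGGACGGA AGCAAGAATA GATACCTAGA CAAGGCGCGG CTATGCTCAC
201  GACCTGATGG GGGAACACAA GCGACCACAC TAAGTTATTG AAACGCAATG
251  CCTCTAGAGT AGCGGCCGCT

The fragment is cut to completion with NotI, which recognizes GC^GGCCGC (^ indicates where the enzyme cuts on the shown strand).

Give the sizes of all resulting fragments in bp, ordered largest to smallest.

NotI sites (GCGGCCGC) start at positions 49, 81, 98, 127, 262.
NotI cuts after base 2 of each site, so after positions 50, 82, 99, 128, 263.
Linear molecule, 5 cuts → 6 fragments:
  1–50 → 50 bp
  51–82 → 32 bp
  83–99 → 17 bp
  100–128 → 29 bp
  129–263 → 135 bp
  264–270 → 7 bp
Sorted largest to smallest: 135, 50, 32, 29, 17, 7 bp.

135, 50, 32, 29, 17, 7 bp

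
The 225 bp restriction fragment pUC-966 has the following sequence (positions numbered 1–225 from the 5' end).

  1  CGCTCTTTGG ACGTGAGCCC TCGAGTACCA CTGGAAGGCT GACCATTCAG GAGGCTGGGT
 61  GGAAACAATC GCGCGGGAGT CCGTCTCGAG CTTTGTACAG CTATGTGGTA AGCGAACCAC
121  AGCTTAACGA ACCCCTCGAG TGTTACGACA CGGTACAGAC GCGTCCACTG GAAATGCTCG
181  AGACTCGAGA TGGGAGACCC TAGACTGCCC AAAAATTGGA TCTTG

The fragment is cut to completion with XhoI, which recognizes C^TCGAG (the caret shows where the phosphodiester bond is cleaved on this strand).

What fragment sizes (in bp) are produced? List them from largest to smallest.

XhoI sites (CTCGAG) start at positions 20, 85, 135, 177, 184.
XhoI cuts after the first base of each site, so after positions 20, 85, 135, 177, 184.
Linear molecule, 5 cuts → 6 fragments:
  1–20 → 20 bp
  21–85 → 65 bp
  86–135 → 50 bp
  136–177 → 42 bp
  178–184 → 7 bp
  185–225 → 41 bp
Sorted largest to smallest: 65, 50, 42, 41, 20, 7 bp.

65, 50, 42, 41, 20, 7 bp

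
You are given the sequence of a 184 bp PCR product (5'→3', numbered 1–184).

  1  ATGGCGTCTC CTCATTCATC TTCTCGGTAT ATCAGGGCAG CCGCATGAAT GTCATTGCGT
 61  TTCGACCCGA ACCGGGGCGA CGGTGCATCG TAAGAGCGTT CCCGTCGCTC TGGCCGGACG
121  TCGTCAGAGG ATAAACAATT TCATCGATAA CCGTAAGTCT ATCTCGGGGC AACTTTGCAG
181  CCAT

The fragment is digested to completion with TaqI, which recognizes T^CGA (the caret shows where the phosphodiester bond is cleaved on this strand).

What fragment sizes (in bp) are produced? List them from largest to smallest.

TaqI sites (TCGA) start at positions 62, 144.
TaqI cuts after the first base of each site, so after positions 62, 144.
Linear molecule, 2 cuts → 3 fragments:
  1–62 → 62 bp
  63–144 → 82 bp
  145–184 → 40 bp
Sorted largest to smallest: 82, 62, 40 bp.

82, 62, 40 bp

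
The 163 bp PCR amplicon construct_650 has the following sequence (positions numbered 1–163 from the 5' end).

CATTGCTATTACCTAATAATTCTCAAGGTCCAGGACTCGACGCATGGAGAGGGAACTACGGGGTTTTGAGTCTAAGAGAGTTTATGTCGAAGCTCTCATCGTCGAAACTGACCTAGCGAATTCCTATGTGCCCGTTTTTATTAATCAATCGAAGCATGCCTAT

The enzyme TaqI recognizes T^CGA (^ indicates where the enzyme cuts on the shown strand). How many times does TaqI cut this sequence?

4

TCGA occurs starting at positions 37, 87, 102, 149.
TaqI cuts at 4 sites.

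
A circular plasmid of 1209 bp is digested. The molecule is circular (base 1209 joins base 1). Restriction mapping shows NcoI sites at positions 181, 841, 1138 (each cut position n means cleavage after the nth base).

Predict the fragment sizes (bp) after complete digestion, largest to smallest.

660, 297, 252 bp

Circular molecule, 3 cuts → 3 fragments:
  841 − 181 = 660 bp
  1138 − 841 = 297 bp
  wrap: 1209 − 1138 + 181 = 252 bp
Sorted largest to smallest: 660, 297, 252 bp.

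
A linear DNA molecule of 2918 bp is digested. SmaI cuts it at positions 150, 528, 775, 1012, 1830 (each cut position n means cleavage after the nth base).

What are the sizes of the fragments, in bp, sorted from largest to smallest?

1088, 818, 378, 247, 237, 150 bp

Linear molecule, 5 cuts → 6 fragments:
  150 − 0 = 150 bp
  528 − 150 = 378 bp
  775 − 528 = 247 bp
  1012 − 775 = 237 bp
  1830 − 1012 = 818 bp
  2918 − 1830 = 1088 bp
Sorted largest to smallest: 1088, 818, 378, 247, 237, 150 bp.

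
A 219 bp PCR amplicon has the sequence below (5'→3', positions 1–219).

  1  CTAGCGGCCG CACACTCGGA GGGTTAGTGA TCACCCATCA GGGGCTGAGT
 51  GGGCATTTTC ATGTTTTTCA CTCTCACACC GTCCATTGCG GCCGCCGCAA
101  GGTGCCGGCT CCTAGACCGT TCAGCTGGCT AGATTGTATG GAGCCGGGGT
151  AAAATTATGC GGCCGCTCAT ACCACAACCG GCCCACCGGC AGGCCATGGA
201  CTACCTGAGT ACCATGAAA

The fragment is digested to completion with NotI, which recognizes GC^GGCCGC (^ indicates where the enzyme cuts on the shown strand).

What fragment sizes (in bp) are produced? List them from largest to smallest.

NotI sites (GCGGCCGC) start at positions 4, 88, 159.
NotI cuts after base 2 of each site, so after positions 5, 89, 160.
Linear molecule, 3 cuts → 4 fragments:
  1–5 → 5 bp
  6–89 → 84 bp
  90–160 → 71 bp
  161–219 → 59 bp
Sorted largest to smallest: 84, 71, 59, 5 bp.

84, 71, 59, 5 bp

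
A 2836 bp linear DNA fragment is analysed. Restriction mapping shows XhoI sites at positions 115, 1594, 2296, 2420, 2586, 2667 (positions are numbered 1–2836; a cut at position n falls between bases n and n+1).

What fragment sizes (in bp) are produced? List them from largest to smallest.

Linear molecule, 6 cuts → 7 fragments:
  115 − 0 = 115 bp
  1594 − 115 = 1479 bp
  2296 − 1594 = 702 bp
  2420 − 2296 = 124 bp
  2586 − 2420 = 166 bp
  2667 − 2586 = 81 bp
  2836 − 2667 = 169 bp
Sorted largest to smallest: 1479, 702, 169, 166, 124, 115, 81 bp.

1479, 702, 169, 166, 124, 115, 81 bp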